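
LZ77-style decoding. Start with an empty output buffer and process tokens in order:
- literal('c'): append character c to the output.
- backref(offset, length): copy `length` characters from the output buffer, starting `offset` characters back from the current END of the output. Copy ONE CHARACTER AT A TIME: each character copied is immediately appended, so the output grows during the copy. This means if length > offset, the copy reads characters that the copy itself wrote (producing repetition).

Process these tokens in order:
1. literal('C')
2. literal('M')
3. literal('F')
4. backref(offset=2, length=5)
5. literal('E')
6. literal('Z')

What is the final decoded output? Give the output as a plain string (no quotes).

Token 1: literal('C'). Output: "C"
Token 2: literal('M'). Output: "CM"
Token 3: literal('F'). Output: "CMF"
Token 4: backref(off=2, len=5) (overlapping!). Copied 'MFMFM' from pos 1. Output: "CMFMFMFM"
Token 5: literal('E'). Output: "CMFMFMFME"
Token 6: literal('Z'). Output: "CMFMFMFMEZ"

Answer: CMFMFMFMEZ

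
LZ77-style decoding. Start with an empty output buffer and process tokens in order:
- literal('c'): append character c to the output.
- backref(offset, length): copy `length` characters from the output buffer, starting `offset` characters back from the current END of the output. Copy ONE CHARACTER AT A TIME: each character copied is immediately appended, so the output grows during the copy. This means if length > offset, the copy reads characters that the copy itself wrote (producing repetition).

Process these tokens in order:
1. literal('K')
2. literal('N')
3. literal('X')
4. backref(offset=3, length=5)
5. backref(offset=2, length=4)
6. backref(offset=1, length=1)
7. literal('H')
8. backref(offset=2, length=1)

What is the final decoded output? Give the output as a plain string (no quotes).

Answer: KNXKNXKNKNKNNHN

Derivation:
Token 1: literal('K'). Output: "K"
Token 2: literal('N'). Output: "KN"
Token 3: literal('X'). Output: "KNX"
Token 4: backref(off=3, len=5) (overlapping!). Copied 'KNXKN' from pos 0. Output: "KNXKNXKN"
Token 5: backref(off=2, len=4) (overlapping!). Copied 'KNKN' from pos 6. Output: "KNXKNXKNKNKN"
Token 6: backref(off=1, len=1). Copied 'N' from pos 11. Output: "KNXKNXKNKNKNN"
Token 7: literal('H'). Output: "KNXKNXKNKNKNNH"
Token 8: backref(off=2, len=1). Copied 'N' from pos 12. Output: "KNXKNXKNKNKNNHN"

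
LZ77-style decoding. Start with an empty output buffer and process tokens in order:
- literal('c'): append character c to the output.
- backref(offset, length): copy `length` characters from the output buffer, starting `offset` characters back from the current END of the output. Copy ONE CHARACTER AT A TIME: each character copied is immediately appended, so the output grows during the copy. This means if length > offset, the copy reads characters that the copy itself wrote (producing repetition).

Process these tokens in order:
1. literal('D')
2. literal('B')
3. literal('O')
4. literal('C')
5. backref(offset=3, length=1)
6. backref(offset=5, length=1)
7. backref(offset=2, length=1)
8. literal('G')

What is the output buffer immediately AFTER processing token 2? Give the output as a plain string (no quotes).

Token 1: literal('D'). Output: "D"
Token 2: literal('B'). Output: "DB"

Answer: DB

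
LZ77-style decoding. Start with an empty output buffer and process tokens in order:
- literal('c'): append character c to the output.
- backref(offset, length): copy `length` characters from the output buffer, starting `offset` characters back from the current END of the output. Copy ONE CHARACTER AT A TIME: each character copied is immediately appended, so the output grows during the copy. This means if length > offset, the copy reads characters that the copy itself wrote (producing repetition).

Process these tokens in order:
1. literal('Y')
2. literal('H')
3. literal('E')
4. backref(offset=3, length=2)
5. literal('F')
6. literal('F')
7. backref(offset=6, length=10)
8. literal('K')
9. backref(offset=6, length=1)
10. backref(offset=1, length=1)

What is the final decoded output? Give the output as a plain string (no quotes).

Answer: YHEYHFFHEYHFFHEYHKFF

Derivation:
Token 1: literal('Y'). Output: "Y"
Token 2: literal('H'). Output: "YH"
Token 3: literal('E'). Output: "YHE"
Token 4: backref(off=3, len=2). Copied 'YH' from pos 0. Output: "YHEYH"
Token 5: literal('F'). Output: "YHEYHF"
Token 6: literal('F'). Output: "YHEYHFF"
Token 7: backref(off=6, len=10) (overlapping!). Copied 'HEYHFFHEYH' from pos 1. Output: "YHEYHFFHEYHFFHEYH"
Token 8: literal('K'). Output: "YHEYHFFHEYHFFHEYHK"
Token 9: backref(off=6, len=1). Copied 'F' from pos 12. Output: "YHEYHFFHEYHFFHEYHKF"
Token 10: backref(off=1, len=1). Copied 'F' from pos 18. Output: "YHEYHFFHEYHFFHEYHKFF"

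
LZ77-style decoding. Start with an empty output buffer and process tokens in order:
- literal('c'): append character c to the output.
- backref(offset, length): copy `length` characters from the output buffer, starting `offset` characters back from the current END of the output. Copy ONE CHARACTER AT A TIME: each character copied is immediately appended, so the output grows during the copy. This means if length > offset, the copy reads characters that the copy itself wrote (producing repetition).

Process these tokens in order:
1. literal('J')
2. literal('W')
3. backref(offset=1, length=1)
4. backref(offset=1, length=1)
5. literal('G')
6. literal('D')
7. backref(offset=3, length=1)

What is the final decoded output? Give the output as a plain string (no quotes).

Answer: JWWWGDW

Derivation:
Token 1: literal('J'). Output: "J"
Token 2: literal('W'). Output: "JW"
Token 3: backref(off=1, len=1). Copied 'W' from pos 1. Output: "JWW"
Token 4: backref(off=1, len=1). Copied 'W' from pos 2. Output: "JWWW"
Token 5: literal('G'). Output: "JWWWG"
Token 6: literal('D'). Output: "JWWWGD"
Token 7: backref(off=3, len=1). Copied 'W' from pos 3. Output: "JWWWGDW"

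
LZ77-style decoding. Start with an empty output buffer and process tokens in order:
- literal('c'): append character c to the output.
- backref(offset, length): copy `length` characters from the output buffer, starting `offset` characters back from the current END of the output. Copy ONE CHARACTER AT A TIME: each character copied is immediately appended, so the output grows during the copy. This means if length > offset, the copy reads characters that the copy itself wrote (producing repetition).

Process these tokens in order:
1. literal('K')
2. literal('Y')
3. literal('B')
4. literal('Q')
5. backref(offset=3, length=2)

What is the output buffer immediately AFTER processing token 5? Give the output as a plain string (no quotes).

Token 1: literal('K'). Output: "K"
Token 2: literal('Y'). Output: "KY"
Token 3: literal('B'). Output: "KYB"
Token 4: literal('Q'). Output: "KYBQ"
Token 5: backref(off=3, len=2). Copied 'YB' from pos 1. Output: "KYBQYB"

Answer: KYBQYB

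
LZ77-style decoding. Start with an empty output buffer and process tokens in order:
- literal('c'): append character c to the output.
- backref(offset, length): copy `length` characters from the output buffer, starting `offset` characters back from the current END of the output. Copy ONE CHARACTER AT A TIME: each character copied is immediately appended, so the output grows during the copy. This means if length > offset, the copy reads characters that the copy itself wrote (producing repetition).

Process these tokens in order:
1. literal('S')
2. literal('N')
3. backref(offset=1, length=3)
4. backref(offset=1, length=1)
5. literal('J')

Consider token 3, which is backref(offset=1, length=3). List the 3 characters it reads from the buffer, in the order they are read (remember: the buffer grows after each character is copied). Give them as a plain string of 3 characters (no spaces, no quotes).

Answer: NNN

Derivation:
Token 1: literal('S'). Output: "S"
Token 2: literal('N'). Output: "SN"
Token 3: backref(off=1, len=3). Buffer before: "SN" (len 2)
  byte 1: read out[1]='N', append. Buffer now: "SNN"
  byte 2: read out[2]='N', append. Buffer now: "SNNN"
  byte 3: read out[3]='N', append. Buffer now: "SNNNN"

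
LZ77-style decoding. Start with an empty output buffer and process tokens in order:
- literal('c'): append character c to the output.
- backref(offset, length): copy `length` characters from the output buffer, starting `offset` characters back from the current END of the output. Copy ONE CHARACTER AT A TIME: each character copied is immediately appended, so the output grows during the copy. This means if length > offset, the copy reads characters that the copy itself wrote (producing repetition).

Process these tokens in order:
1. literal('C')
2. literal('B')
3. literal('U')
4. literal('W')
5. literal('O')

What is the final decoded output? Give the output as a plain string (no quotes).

Answer: CBUWO

Derivation:
Token 1: literal('C'). Output: "C"
Token 2: literal('B'). Output: "CB"
Token 3: literal('U'). Output: "CBU"
Token 4: literal('W'). Output: "CBUW"
Token 5: literal('O'). Output: "CBUWO"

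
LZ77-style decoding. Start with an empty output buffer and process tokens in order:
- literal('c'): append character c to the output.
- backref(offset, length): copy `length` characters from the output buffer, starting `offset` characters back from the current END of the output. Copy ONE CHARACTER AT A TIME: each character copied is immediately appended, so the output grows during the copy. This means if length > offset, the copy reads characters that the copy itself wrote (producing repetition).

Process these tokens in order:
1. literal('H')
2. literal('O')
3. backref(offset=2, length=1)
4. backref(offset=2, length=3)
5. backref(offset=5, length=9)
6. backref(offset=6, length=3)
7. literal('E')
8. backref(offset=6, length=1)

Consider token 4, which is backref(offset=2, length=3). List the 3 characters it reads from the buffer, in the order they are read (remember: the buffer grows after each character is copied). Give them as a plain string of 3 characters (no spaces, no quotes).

Answer: OHO

Derivation:
Token 1: literal('H'). Output: "H"
Token 2: literal('O'). Output: "HO"
Token 3: backref(off=2, len=1). Copied 'H' from pos 0. Output: "HOH"
Token 4: backref(off=2, len=3). Buffer before: "HOH" (len 3)
  byte 1: read out[1]='O', append. Buffer now: "HOHO"
  byte 2: read out[2]='H', append. Buffer now: "HOHOH"
  byte 3: read out[3]='O', append. Buffer now: "HOHOHO"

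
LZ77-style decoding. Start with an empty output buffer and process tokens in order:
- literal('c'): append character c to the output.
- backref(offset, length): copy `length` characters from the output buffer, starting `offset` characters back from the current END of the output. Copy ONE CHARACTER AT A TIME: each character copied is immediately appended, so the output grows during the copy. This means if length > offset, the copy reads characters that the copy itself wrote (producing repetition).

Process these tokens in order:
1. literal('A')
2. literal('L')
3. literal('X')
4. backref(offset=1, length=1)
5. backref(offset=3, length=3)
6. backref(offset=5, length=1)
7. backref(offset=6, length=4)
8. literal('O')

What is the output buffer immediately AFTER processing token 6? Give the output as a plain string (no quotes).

Token 1: literal('A'). Output: "A"
Token 2: literal('L'). Output: "AL"
Token 3: literal('X'). Output: "ALX"
Token 4: backref(off=1, len=1). Copied 'X' from pos 2. Output: "ALXX"
Token 5: backref(off=3, len=3). Copied 'LXX' from pos 1. Output: "ALXXLXX"
Token 6: backref(off=5, len=1). Copied 'X' from pos 2. Output: "ALXXLXXX"

Answer: ALXXLXXX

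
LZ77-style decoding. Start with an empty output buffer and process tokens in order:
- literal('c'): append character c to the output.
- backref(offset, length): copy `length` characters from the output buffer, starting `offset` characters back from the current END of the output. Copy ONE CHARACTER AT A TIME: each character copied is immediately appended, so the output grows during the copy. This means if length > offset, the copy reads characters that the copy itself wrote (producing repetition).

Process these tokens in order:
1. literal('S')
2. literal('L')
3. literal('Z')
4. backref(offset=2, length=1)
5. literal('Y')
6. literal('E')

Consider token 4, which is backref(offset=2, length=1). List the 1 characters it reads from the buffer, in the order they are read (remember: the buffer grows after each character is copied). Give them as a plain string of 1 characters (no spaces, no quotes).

Token 1: literal('S'). Output: "S"
Token 2: literal('L'). Output: "SL"
Token 3: literal('Z'). Output: "SLZ"
Token 4: backref(off=2, len=1). Buffer before: "SLZ" (len 3)
  byte 1: read out[1]='L', append. Buffer now: "SLZL"

Answer: L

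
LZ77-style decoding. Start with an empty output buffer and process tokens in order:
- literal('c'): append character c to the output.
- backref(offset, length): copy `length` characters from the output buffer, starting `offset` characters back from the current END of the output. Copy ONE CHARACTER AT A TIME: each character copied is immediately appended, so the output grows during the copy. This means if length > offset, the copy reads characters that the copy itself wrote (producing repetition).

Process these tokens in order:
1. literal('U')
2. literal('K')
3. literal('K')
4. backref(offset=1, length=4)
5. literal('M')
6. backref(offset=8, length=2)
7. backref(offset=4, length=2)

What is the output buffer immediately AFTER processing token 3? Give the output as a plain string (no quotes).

Token 1: literal('U'). Output: "U"
Token 2: literal('K'). Output: "UK"
Token 3: literal('K'). Output: "UKK"

Answer: UKK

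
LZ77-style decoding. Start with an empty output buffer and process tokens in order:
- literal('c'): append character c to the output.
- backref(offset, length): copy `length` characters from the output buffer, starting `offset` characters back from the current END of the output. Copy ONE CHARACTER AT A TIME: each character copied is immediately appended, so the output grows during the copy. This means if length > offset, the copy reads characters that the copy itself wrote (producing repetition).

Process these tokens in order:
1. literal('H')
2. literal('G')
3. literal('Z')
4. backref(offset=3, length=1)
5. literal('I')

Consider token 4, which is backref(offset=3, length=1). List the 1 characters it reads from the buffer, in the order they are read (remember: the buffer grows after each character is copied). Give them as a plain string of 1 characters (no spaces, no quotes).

Answer: H

Derivation:
Token 1: literal('H'). Output: "H"
Token 2: literal('G'). Output: "HG"
Token 3: literal('Z'). Output: "HGZ"
Token 4: backref(off=3, len=1). Buffer before: "HGZ" (len 3)
  byte 1: read out[0]='H', append. Buffer now: "HGZH"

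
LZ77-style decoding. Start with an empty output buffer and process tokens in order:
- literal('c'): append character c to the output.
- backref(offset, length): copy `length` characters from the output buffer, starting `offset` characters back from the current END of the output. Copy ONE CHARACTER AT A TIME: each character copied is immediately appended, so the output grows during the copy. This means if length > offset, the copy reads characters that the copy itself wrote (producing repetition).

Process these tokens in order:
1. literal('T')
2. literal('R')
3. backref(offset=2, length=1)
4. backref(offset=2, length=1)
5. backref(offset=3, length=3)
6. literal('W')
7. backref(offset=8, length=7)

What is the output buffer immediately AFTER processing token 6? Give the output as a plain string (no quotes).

Token 1: literal('T'). Output: "T"
Token 2: literal('R'). Output: "TR"
Token 3: backref(off=2, len=1). Copied 'T' from pos 0. Output: "TRT"
Token 4: backref(off=2, len=1). Copied 'R' from pos 1. Output: "TRTR"
Token 5: backref(off=3, len=3). Copied 'RTR' from pos 1. Output: "TRTRRTR"
Token 6: literal('W'). Output: "TRTRRTRW"

Answer: TRTRRTRW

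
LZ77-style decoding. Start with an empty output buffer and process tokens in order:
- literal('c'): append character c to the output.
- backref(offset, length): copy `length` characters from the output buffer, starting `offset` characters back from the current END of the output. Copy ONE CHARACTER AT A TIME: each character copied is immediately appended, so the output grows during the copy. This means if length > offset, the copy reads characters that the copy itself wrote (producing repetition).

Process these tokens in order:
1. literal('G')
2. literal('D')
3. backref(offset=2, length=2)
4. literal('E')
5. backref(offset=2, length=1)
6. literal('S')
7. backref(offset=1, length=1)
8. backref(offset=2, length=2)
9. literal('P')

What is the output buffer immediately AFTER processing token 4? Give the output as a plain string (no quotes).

Answer: GDGDE

Derivation:
Token 1: literal('G'). Output: "G"
Token 2: literal('D'). Output: "GD"
Token 3: backref(off=2, len=2). Copied 'GD' from pos 0. Output: "GDGD"
Token 4: literal('E'). Output: "GDGDE"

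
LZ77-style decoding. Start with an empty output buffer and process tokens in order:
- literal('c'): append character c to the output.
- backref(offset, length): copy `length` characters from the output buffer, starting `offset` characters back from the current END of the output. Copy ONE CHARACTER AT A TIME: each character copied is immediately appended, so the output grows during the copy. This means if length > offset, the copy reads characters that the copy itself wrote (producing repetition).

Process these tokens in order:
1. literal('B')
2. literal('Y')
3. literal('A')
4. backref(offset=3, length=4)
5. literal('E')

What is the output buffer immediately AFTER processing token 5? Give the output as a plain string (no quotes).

Token 1: literal('B'). Output: "B"
Token 2: literal('Y'). Output: "BY"
Token 3: literal('A'). Output: "BYA"
Token 4: backref(off=3, len=4) (overlapping!). Copied 'BYAB' from pos 0. Output: "BYABYAB"
Token 5: literal('E'). Output: "BYABYABE"

Answer: BYABYABE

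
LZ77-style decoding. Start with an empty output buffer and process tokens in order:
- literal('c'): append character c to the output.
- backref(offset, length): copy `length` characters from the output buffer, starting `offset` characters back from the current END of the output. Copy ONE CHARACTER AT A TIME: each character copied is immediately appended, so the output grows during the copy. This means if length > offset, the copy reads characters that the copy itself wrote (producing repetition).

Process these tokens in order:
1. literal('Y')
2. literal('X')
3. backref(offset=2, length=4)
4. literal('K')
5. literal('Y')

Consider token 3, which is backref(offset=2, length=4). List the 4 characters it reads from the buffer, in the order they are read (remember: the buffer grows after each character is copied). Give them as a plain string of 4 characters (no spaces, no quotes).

Answer: YXYX

Derivation:
Token 1: literal('Y'). Output: "Y"
Token 2: literal('X'). Output: "YX"
Token 3: backref(off=2, len=4). Buffer before: "YX" (len 2)
  byte 1: read out[0]='Y', append. Buffer now: "YXY"
  byte 2: read out[1]='X', append. Buffer now: "YXYX"
  byte 3: read out[2]='Y', append. Buffer now: "YXYXY"
  byte 4: read out[3]='X', append. Buffer now: "YXYXYX"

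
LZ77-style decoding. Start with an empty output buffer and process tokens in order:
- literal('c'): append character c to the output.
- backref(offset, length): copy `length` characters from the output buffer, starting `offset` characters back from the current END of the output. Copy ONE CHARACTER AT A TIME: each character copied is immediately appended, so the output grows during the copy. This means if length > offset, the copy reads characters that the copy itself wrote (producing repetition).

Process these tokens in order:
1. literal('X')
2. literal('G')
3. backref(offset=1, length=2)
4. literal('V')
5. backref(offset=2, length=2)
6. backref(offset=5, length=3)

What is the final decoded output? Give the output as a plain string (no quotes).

Answer: XGGGVGVGGV

Derivation:
Token 1: literal('X'). Output: "X"
Token 2: literal('G'). Output: "XG"
Token 3: backref(off=1, len=2) (overlapping!). Copied 'GG' from pos 1. Output: "XGGG"
Token 4: literal('V'). Output: "XGGGV"
Token 5: backref(off=2, len=2). Copied 'GV' from pos 3. Output: "XGGGVGV"
Token 6: backref(off=5, len=3). Copied 'GGV' from pos 2. Output: "XGGGVGVGGV"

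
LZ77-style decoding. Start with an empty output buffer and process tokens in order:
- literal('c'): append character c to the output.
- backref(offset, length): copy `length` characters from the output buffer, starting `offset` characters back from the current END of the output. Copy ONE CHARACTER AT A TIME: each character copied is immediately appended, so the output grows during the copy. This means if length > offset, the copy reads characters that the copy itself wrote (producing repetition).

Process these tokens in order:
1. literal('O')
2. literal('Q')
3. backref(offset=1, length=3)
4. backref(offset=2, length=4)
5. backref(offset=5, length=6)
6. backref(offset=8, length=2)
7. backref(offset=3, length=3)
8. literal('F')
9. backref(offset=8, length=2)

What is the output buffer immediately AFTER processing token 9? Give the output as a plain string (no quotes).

Token 1: literal('O'). Output: "O"
Token 2: literal('Q'). Output: "OQ"
Token 3: backref(off=1, len=3) (overlapping!). Copied 'QQQ' from pos 1. Output: "OQQQQ"
Token 4: backref(off=2, len=4) (overlapping!). Copied 'QQQQ' from pos 3. Output: "OQQQQQQQQ"
Token 5: backref(off=5, len=6) (overlapping!). Copied 'QQQQQQ' from pos 4. Output: "OQQQQQQQQQQQQQQ"
Token 6: backref(off=8, len=2). Copied 'QQ' from pos 7. Output: "OQQQQQQQQQQQQQQQQ"
Token 7: backref(off=3, len=3). Copied 'QQQ' from pos 14. Output: "OQQQQQQQQQQQQQQQQQQQ"
Token 8: literal('F'). Output: "OQQQQQQQQQQQQQQQQQQQF"
Token 9: backref(off=8, len=2). Copied 'QQ' from pos 13. Output: "OQQQQQQQQQQQQQQQQQQQFQQ"

Answer: OQQQQQQQQQQQQQQQQQQQFQQ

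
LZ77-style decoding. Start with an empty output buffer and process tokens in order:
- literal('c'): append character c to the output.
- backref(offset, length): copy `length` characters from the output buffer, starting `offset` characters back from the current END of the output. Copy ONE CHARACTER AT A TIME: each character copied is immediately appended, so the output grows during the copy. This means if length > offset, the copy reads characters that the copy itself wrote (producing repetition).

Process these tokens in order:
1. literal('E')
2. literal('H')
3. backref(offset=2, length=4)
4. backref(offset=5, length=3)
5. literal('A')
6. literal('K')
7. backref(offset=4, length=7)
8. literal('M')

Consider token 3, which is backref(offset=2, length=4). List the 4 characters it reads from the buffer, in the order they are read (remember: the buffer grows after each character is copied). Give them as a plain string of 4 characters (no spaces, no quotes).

Token 1: literal('E'). Output: "E"
Token 2: literal('H'). Output: "EH"
Token 3: backref(off=2, len=4). Buffer before: "EH" (len 2)
  byte 1: read out[0]='E', append. Buffer now: "EHE"
  byte 2: read out[1]='H', append. Buffer now: "EHEH"
  byte 3: read out[2]='E', append. Buffer now: "EHEHE"
  byte 4: read out[3]='H', append. Buffer now: "EHEHEH"

Answer: EHEH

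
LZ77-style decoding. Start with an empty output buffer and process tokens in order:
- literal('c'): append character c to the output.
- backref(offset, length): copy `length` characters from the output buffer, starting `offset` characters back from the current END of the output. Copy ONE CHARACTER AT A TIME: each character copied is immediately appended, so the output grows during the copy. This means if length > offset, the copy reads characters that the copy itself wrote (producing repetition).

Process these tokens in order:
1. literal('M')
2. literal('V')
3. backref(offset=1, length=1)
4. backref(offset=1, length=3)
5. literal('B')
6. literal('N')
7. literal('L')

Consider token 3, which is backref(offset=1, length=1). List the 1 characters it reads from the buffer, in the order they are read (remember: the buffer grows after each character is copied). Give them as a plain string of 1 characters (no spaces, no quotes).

Token 1: literal('M'). Output: "M"
Token 2: literal('V'). Output: "MV"
Token 3: backref(off=1, len=1). Buffer before: "MV" (len 2)
  byte 1: read out[1]='V', append. Buffer now: "MVV"

Answer: V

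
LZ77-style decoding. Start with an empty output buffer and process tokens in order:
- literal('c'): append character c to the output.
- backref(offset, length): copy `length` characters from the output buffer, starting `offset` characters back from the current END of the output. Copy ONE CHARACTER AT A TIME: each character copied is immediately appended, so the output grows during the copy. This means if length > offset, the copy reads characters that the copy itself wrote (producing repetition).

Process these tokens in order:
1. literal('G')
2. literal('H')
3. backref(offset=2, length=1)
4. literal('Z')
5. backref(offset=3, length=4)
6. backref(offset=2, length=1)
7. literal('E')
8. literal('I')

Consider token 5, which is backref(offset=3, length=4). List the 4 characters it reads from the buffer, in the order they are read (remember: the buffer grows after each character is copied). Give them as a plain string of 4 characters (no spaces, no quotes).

Answer: HGZH

Derivation:
Token 1: literal('G'). Output: "G"
Token 2: literal('H'). Output: "GH"
Token 3: backref(off=2, len=1). Copied 'G' from pos 0. Output: "GHG"
Token 4: literal('Z'). Output: "GHGZ"
Token 5: backref(off=3, len=4). Buffer before: "GHGZ" (len 4)
  byte 1: read out[1]='H', append. Buffer now: "GHGZH"
  byte 2: read out[2]='G', append. Buffer now: "GHGZHG"
  byte 3: read out[3]='Z', append. Buffer now: "GHGZHGZ"
  byte 4: read out[4]='H', append. Buffer now: "GHGZHGZH"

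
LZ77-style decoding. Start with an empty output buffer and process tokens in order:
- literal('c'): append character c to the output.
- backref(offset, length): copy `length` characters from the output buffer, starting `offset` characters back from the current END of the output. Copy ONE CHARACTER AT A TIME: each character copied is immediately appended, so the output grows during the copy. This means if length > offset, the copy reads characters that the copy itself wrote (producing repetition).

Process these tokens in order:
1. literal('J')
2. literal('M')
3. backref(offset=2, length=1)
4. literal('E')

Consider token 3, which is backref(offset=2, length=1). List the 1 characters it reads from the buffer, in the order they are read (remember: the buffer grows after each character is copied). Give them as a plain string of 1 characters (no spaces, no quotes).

Answer: J

Derivation:
Token 1: literal('J'). Output: "J"
Token 2: literal('M'). Output: "JM"
Token 3: backref(off=2, len=1). Buffer before: "JM" (len 2)
  byte 1: read out[0]='J', append. Buffer now: "JMJ"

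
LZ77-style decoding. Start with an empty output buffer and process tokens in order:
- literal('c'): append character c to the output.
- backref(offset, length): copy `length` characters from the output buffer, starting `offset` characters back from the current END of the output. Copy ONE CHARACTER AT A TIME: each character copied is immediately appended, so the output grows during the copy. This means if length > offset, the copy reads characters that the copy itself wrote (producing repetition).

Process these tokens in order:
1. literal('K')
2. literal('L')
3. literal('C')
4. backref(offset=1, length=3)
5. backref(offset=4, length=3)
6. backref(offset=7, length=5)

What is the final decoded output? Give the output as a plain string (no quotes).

Answer: KLCCCCCCCCCCCC

Derivation:
Token 1: literal('K'). Output: "K"
Token 2: literal('L'). Output: "KL"
Token 3: literal('C'). Output: "KLC"
Token 4: backref(off=1, len=3) (overlapping!). Copied 'CCC' from pos 2. Output: "KLCCCC"
Token 5: backref(off=4, len=3). Copied 'CCC' from pos 2. Output: "KLCCCCCCC"
Token 6: backref(off=7, len=5). Copied 'CCCCC' from pos 2. Output: "KLCCCCCCCCCCCC"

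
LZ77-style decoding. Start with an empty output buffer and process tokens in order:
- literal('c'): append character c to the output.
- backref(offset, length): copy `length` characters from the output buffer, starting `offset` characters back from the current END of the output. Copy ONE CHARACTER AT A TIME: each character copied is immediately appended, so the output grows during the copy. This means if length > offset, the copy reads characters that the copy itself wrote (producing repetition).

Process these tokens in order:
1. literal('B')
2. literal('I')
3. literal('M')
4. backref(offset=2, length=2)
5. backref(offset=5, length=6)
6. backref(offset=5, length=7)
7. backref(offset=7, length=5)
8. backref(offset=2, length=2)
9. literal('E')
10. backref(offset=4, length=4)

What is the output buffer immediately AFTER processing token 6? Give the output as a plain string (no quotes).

Answer: BIMIMBIMIMBIMIMBIM

Derivation:
Token 1: literal('B'). Output: "B"
Token 2: literal('I'). Output: "BI"
Token 3: literal('M'). Output: "BIM"
Token 4: backref(off=2, len=2). Copied 'IM' from pos 1. Output: "BIMIM"
Token 5: backref(off=5, len=6) (overlapping!). Copied 'BIMIMB' from pos 0. Output: "BIMIMBIMIMB"
Token 6: backref(off=5, len=7) (overlapping!). Copied 'IMIMBIM' from pos 6. Output: "BIMIMBIMIMBIMIMBIM"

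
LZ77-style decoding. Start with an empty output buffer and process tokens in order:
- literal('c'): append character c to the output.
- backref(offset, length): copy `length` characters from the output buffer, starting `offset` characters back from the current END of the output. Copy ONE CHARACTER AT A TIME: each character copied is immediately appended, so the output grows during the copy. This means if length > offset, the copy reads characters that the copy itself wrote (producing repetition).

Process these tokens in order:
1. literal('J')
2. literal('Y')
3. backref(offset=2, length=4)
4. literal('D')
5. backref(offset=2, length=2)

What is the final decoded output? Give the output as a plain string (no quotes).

Token 1: literal('J'). Output: "J"
Token 2: literal('Y'). Output: "JY"
Token 3: backref(off=2, len=4) (overlapping!). Copied 'JYJY' from pos 0. Output: "JYJYJY"
Token 4: literal('D'). Output: "JYJYJYD"
Token 5: backref(off=2, len=2). Copied 'YD' from pos 5. Output: "JYJYJYDYD"

Answer: JYJYJYDYD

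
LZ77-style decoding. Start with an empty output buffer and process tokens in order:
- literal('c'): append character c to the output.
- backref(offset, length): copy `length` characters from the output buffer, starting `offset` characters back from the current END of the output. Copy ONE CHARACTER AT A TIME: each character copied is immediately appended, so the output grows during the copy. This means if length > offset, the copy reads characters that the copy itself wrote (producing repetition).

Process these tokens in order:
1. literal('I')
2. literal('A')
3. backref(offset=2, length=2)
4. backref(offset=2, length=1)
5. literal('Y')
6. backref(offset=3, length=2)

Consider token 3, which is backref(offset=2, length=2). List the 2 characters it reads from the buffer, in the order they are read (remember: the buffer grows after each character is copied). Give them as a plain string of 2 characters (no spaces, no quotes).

Answer: IA

Derivation:
Token 1: literal('I'). Output: "I"
Token 2: literal('A'). Output: "IA"
Token 3: backref(off=2, len=2). Buffer before: "IA" (len 2)
  byte 1: read out[0]='I', append. Buffer now: "IAI"
  byte 2: read out[1]='A', append. Buffer now: "IAIA"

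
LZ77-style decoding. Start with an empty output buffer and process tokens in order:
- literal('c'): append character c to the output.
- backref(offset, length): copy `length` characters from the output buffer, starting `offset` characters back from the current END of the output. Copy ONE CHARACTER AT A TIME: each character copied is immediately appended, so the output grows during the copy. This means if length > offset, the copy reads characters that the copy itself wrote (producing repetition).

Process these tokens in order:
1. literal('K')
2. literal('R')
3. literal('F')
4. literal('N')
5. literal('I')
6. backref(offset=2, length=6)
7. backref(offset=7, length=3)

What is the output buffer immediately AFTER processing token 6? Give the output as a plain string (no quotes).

Token 1: literal('K'). Output: "K"
Token 2: literal('R'). Output: "KR"
Token 3: literal('F'). Output: "KRF"
Token 4: literal('N'). Output: "KRFN"
Token 5: literal('I'). Output: "KRFNI"
Token 6: backref(off=2, len=6) (overlapping!). Copied 'NININI' from pos 3. Output: "KRFNINININI"

Answer: KRFNINININI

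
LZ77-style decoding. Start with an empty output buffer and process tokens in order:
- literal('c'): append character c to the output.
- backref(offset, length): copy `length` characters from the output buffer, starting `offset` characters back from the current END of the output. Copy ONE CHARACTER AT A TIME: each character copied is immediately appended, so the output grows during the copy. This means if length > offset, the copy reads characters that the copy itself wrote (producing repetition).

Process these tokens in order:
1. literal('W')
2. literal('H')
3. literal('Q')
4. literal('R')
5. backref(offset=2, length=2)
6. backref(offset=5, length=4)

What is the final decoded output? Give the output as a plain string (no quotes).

Answer: WHQRQRHQRQ

Derivation:
Token 1: literal('W'). Output: "W"
Token 2: literal('H'). Output: "WH"
Token 3: literal('Q'). Output: "WHQ"
Token 4: literal('R'). Output: "WHQR"
Token 5: backref(off=2, len=2). Copied 'QR' from pos 2. Output: "WHQRQR"
Token 6: backref(off=5, len=4). Copied 'HQRQ' from pos 1. Output: "WHQRQRHQRQ"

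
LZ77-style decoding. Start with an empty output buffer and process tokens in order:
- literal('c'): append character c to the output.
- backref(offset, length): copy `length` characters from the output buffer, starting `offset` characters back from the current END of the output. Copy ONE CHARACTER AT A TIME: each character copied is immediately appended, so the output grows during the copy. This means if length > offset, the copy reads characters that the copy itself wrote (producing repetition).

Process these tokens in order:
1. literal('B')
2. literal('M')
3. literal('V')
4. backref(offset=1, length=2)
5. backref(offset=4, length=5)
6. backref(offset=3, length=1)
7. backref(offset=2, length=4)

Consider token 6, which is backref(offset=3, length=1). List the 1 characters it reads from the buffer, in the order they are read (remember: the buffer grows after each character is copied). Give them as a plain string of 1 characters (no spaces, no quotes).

Token 1: literal('B'). Output: "B"
Token 2: literal('M'). Output: "BM"
Token 3: literal('V'). Output: "BMV"
Token 4: backref(off=1, len=2) (overlapping!). Copied 'VV' from pos 2. Output: "BMVVV"
Token 5: backref(off=4, len=5) (overlapping!). Copied 'MVVVM' from pos 1. Output: "BMVVVMVVVM"
Token 6: backref(off=3, len=1). Buffer before: "BMVVVMVVVM" (len 10)
  byte 1: read out[7]='V', append. Buffer now: "BMVVVMVVVMV"

Answer: V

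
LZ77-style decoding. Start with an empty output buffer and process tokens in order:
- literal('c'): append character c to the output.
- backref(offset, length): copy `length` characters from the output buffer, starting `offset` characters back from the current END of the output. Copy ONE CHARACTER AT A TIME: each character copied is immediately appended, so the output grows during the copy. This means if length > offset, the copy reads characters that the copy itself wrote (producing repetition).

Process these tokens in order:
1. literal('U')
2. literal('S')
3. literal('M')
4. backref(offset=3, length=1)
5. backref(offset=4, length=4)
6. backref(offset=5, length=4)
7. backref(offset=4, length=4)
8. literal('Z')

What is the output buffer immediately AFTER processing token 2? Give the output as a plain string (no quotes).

Token 1: literal('U'). Output: "U"
Token 2: literal('S'). Output: "US"

Answer: US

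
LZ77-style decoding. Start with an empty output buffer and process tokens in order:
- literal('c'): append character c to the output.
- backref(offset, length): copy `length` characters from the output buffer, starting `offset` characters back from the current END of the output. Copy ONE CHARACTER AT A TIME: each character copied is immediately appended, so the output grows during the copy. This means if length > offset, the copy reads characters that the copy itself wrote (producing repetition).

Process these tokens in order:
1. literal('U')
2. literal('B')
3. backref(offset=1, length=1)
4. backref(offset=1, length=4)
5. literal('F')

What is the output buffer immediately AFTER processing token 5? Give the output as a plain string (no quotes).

Answer: UBBBBBBF

Derivation:
Token 1: literal('U'). Output: "U"
Token 2: literal('B'). Output: "UB"
Token 3: backref(off=1, len=1). Copied 'B' from pos 1. Output: "UBB"
Token 4: backref(off=1, len=4) (overlapping!). Copied 'BBBB' from pos 2. Output: "UBBBBBB"
Token 5: literal('F'). Output: "UBBBBBBF"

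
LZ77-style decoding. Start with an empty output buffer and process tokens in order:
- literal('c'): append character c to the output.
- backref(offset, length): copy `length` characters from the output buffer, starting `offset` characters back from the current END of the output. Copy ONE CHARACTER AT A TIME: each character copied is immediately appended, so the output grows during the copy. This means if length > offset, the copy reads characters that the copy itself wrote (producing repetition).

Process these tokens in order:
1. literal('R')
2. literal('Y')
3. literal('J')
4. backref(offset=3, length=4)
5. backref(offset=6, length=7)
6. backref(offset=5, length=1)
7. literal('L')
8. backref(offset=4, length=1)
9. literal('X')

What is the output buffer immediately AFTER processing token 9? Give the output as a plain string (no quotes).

Answer: RYJRYJRYJRYJRYRLRX

Derivation:
Token 1: literal('R'). Output: "R"
Token 2: literal('Y'). Output: "RY"
Token 3: literal('J'). Output: "RYJ"
Token 4: backref(off=3, len=4) (overlapping!). Copied 'RYJR' from pos 0. Output: "RYJRYJR"
Token 5: backref(off=6, len=7) (overlapping!). Copied 'YJRYJRY' from pos 1. Output: "RYJRYJRYJRYJRY"
Token 6: backref(off=5, len=1). Copied 'R' from pos 9. Output: "RYJRYJRYJRYJRYR"
Token 7: literal('L'). Output: "RYJRYJRYJRYJRYRL"
Token 8: backref(off=4, len=1). Copied 'R' from pos 12. Output: "RYJRYJRYJRYJRYRLR"
Token 9: literal('X'). Output: "RYJRYJRYJRYJRYRLRX"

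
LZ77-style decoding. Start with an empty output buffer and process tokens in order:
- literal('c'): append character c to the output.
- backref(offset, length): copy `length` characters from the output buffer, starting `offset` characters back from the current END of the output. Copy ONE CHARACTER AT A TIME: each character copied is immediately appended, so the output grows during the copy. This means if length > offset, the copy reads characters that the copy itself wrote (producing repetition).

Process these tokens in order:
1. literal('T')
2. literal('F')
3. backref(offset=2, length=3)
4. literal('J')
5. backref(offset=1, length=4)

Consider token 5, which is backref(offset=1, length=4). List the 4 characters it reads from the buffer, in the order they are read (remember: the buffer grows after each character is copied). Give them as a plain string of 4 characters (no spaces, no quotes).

Answer: JJJJ

Derivation:
Token 1: literal('T'). Output: "T"
Token 2: literal('F'). Output: "TF"
Token 3: backref(off=2, len=3) (overlapping!). Copied 'TFT' from pos 0. Output: "TFTFT"
Token 4: literal('J'). Output: "TFTFTJ"
Token 5: backref(off=1, len=4). Buffer before: "TFTFTJ" (len 6)
  byte 1: read out[5]='J', append. Buffer now: "TFTFTJJ"
  byte 2: read out[6]='J', append. Buffer now: "TFTFTJJJ"
  byte 3: read out[7]='J', append. Buffer now: "TFTFTJJJJ"
  byte 4: read out[8]='J', append. Buffer now: "TFTFTJJJJJ"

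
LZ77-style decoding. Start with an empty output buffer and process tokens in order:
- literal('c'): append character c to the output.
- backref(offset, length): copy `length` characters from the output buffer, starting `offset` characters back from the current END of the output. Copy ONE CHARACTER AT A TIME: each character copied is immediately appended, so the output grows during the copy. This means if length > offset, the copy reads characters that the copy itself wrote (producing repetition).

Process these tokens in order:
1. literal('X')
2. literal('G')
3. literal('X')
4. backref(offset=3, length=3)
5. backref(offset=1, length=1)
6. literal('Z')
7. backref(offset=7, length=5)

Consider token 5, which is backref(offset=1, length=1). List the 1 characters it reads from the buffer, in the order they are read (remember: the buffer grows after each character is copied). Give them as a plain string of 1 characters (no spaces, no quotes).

Answer: X

Derivation:
Token 1: literal('X'). Output: "X"
Token 2: literal('G'). Output: "XG"
Token 3: literal('X'). Output: "XGX"
Token 4: backref(off=3, len=3). Copied 'XGX' from pos 0. Output: "XGXXGX"
Token 5: backref(off=1, len=1). Buffer before: "XGXXGX" (len 6)
  byte 1: read out[5]='X', append. Buffer now: "XGXXGXX"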